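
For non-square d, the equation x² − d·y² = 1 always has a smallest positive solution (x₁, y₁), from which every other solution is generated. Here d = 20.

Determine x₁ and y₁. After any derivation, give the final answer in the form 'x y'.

√20 → a₀=4, period (2,8); ℓ=2 even so k=1
step 0: (4, 1)  from 4·(1,0) + (0,1)
step 1: (9, 2)  from 2·(4,1) + (1,0)
fundamental: x₁=9, y₁=2  (since 81 − 20·4 = 1)

9 2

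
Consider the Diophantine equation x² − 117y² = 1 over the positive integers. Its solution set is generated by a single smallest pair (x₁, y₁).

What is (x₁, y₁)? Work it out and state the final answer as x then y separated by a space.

649 60

d=117: √d = [10; 1,4,2,4,1,20] (ℓ=6, even), read p_5/q_5
step 0: (10, 1)  from 10·(1,0) + (0,1)
…
step 4: (530, 49)  from 4·(119,11) + (54,5)
step 5: (649, 60)  from 1·(530,49) + (119,11)
(x₁, y₁) = (649, 60);  649² − 117·60² = 1 ✓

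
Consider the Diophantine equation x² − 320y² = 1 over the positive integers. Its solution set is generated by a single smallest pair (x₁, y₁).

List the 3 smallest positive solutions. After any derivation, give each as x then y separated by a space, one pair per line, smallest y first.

161 9
51841 2898
16692641 933147

√320 = [17; 1,7,1,34, …], period ℓ=4 (even) → k=3
a_0=17:  p_0=17·1+0=17,  q_0=17·0+1=1
…
a_2=7:  p_2=7·18+17=143,  q_2=7·1+1=8
a_3=1:  p_3=1·143+18=161,  q_3=1·8+1=9
fundamental: x₁=161, y₁=9  (since 25921 − 320·81 = 1)
(x_2, y_2) = (161·161 + 320·9·9, 161·9 + 9·161) = (51841, 2898)
(x_3, y_3) = (161·51841 + 320·9·2898, 161·2898 + 9·51841) = (16692641, 933147)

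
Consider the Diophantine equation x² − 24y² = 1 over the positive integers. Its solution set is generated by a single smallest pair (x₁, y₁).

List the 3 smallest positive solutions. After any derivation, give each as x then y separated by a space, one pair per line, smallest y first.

√24 = [4; 1,8, …], period ℓ=2 (even) → k=1
a_0=4:  p_0=4·1+0=4,  q_0=4·0+1=1
a_1=1:  p_1=1·4+1=5,  q_1=1·1+0=1
→ (5, 1).  Check: 5²=25, 24·1²=24, difference 1.
(5+1√24)^2 = 49 + 10√24
(5+1√24)^3 = 485 + 99√24

5 1
49 10
485 99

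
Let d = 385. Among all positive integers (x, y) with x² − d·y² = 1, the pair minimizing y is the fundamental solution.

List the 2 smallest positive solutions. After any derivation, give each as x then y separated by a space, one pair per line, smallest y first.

√385 → a₀=19, period (1,1,1,1,1,…,1,1,38); ℓ=16 even so k=15
k=0  a_k=19  p_k/q_k = 19/1
k=1  a_k=1  p_k/q_k = 20/1
k=2  a_k=1  p_k/q_k = 39/2
k=3  a_k=1  p_k/q_k = 59/3
…
k=6  a_k=3  p_k/q_k = 569/29
k=7  a_k=1  p_k/q_k = 726/37
k=8  a_k=2  p_k/q_k = 2021/103
…
k=10  a_k=3  p_k/q_k = 10262/523
…
k=14  a_k=1  p_k/q_k = 59551/3035
k=15  a_k=1  p_k/q_k = 95831/4884
fundamental: x₁=95831, y₁=4884  (since 9183580561 − 385·23853456 = 1)
(95831+4884√385)^2 = 18367161121 + 936077208√385

95831 4884
18367161121 936077208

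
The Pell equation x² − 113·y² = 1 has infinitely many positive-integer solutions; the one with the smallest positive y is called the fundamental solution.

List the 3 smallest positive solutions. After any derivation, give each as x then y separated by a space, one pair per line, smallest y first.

√113 → a₀=10, period (1,1,1,2,2,1,1,1,20); ℓ=9 odd so k=17
k=0  a_k=10  p_k/q_k = 10/1
k=1  a_k=1  p_k/q_k = 11/1
k=2  a_k=1  p_k/q_k = 21/2
…
k=5  a_k=2  p_k/q_k = 202/19
…
k=7  a_k=1  p_k/q_k = 489/46
…
k=9  a_k=20  p_k/q_k = 16009/1506
…
k=12  a_k=1  p_k/q_k = 49579/4664
k=13  a_k=2  p_k/q_k = 131952/12413
…
k=16  a_k=1  p_k/q_k = 758918/71393
k=17  a_k=1  p_k/q_k = 1204353/113296
→ (1204353, 113296).  Check: 1204353²=1450466148609, 113·113296²=1450466148608, difference 1.
k=2:  x_2 = 1204353·1204353+113·113296·113296 = 2900932297217,  y_2 = 1204353·113296+113296·1204353 = 272896754976
k=3:  x_3 = 1204353·2900932297217+113·113296·272896754976 = 6987493029899166849,  y_3 = 1204353·272896754976+113296·2900932297217 = 657328051091107760

1204353 113296
2900932297217 272896754976
6987493029899166849 657328051091107760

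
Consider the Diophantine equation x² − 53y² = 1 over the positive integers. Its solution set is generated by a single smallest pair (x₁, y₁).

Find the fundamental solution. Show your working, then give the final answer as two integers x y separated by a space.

√53 = [7; 3,1,1,3,14, …], period ℓ=5 (odd) → k=9
a_0=7:  p_0=7·1+0=7,  q_0=7·0+1=1
…
a_4=3:  p_4=3·51+29=182,  q_4=3·7+4=25
a_5=14:  p_5=14·182+51=2599,  q_5=14·25+7=357
…
a_8=1:  p_8=1·10578+7979=18557,  q_8=1·1453+1096=2549
a_9=3:  p_9=3·18557+10578=66249,  q_9=3·2549+1453=9100
(x₁, y₁) = (66249, 9100);  66249² − 53·9100² = 1 ✓

66249 9100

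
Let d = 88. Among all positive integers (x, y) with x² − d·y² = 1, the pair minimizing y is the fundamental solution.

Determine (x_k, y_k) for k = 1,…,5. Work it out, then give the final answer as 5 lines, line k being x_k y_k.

√88 → a₀=9, period (2,1,1,1,2,18); ℓ=6 even so k=5
k=0  a_k=9  p_k/q_k = 9/1
…
k=2  a_k=1  p_k/q_k = 28/3
k=3  a_k=1  p_k/q_k = 47/5
k=4  a_k=1  p_k/q_k = 75/8
k=5  a_k=2  p_k/q_k = 197/21
(x₁, y₁) = (197, 21);  197² − 88·21² = 1 ✓
k=2:  x_2 = 197·197+88·21·21 = 77617,  y_2 = 197·21+21·197 = 8274
k=3:  x_3 = 197·77617+88·21·8274 = 30580901,  y_3 = 197·8274+21·77617 = 3259935
k=4:  x_4 = 197·30580901+88·21·3259935 = 12048797377,  y_4 = 197·3259935+21·30580901 = 1284406116
k=5:  x_5 = 197·12048797377+88·21·1284406116 = 4747195585637,  y_5 = 197·1284406116+21·12048797377 = 506052749769

197 21
77617 8274
30580901 3259935
12048797377 1284406116
4747195585637 506052749769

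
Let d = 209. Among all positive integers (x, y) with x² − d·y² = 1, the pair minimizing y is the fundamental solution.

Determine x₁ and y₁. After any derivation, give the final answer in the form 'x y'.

√209 → a₀=14, period (2,5,3,2,3,5,2,28); ℓ=8 even so k=7
step 0: (14, 1)  from 14·(1,0) + (0,1)
step 1: (29, 2)  from 2·(14,1) + (1,0)
step 2: (159, 11)  from 5·(29,2) + (14,1)
step 3: (506, 35)  from 3·(159,11) + (29,2)
step 4: (1171, 81)  from 2·(506,35) + (159,11)
…
step 6: (21266, 1471)  from 5·(4019,278) + (1171,81)
step 7: (46551, 3220)  from 2·(21266,1471) + (4019,278)
(x₁, y₁) = (46551, 3220);  46551² − 209·3220² = 1 ✓

46551 3220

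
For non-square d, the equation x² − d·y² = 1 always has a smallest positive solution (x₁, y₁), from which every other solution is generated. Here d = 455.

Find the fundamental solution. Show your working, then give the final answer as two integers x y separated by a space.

√455 = [21; 3,42, …], period ℓ=2 (even) → k=1
a_0=21:  p_0=21·1+0=21,  q_0=21·0+1=1
a_1=3:  p_1=3·21+1=64,  q_1=3·1+0=3
→ (64, 3).  Check: 64²=4096, 455·3²=4095, difference 1.

64 3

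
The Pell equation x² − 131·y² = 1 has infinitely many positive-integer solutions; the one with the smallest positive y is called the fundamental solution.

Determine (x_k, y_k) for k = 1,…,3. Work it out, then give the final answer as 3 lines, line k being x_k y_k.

d=131: √d = [11; 2,4,11,4,2,22] (ℓ=6, even), read p_5/q_5
step 0: (11, 1)  from 11·(1,0) + (0,1)
…
step 2: (103, 9)  from 4·(23,2) + (11,1)
step 3: (1156, 101)  from 11·(103,9) + (23,2)
step 4: (4727, 413)  from 4·(1156,101) + (103,9)
step 5: (10610, 927)  from 2·(4727,413) + (1156,101)
→ (10610, 927).  Check: 10610²=112572100, 131·927²=112572099, difference 1.
n=2: (10610,927)∘(10610,927) = (10610·10610+131·927·927, 10610·927+927·10610) = (225144199,19670940)
n=3: (225144199,19670940)∘(10610,927) = (10610·225144199+131·927·19670940, 10610·19670940+927·225144199) = (4777559892170,417417345873)

10610 927
225144199 19670940
4777559892170 417417345873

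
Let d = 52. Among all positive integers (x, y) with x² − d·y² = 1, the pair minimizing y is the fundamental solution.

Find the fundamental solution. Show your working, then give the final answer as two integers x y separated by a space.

√52 → a₀=7, period (4,1,2,1,4,14); ℓ=6 even so k=5
i=0: a=7 ⇒ p=7, q=1
…
i=2: a=1 ⇒ p=36, q=5
i=3: a=2 ⇒ p=101, q=14
i=4: a=1 ⇒ p=137, q=19
i=5: a=4 ⇒ p=649, q=90
(x₁, y₁) = (649, 90);  649² − 52·90² = 1 ✓

649 90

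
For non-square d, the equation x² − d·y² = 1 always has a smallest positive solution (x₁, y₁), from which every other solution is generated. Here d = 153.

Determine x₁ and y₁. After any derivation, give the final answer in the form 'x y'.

2177 176

d=153: √d = [12; 2,1,2,2,2,1,2,24] (ℓ=8, even), read p_7/q_7
step 0: (12, 1)  from 12·(1,0) + (0,1)
…
step 6: (804, 65)  from 1·(569,46) + (235,19)
step 7: (2177, 176)  from 2·(804,65) + (569,46)
→ (2177, 176).  Check: 2177²=4739329, 153·176²=4739328, difference 1.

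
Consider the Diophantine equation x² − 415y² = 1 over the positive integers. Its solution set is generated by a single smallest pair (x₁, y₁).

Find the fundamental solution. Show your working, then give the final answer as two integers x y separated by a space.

√415 → a₀=20, period (2,1,2,4,6,…,1,2,40); ℓ=16 even so k=15
k=0  a_k=20  p_k/q_k = 20/1
k=1  a_k=2  p_k/q_k = 41/2
k=2  a_k=1  p_k/q_k = 61/3
k=3  a_k=2  p_k/q_k = 163/8
…
k=6  a_k=1  p_k/q_k = 5154/253
…
k=8  a_k=3  p_k/q_k = 33939/1666
k=9  a_k=1  p_k/q_k = 43534/2137
k=10  a_k=1  p_k/q_k = 77473/3803
k=11  a_k=6  p_k/q_k = 508372/24955
k=12  a_k=4  p_k/q_k = 2110961/103623
k=13  a_k=2  p_k/q_k = 4730294/232201
k=14  a_k=1  p_k/q_k = 6841255/335824
k=15  a_k=2  p_k/q_k = 18412804/903849
fundamental: x₁=18412804, y₁=903849  (since 339031351142416 − 415·816943014801 = 1)

18412804 903849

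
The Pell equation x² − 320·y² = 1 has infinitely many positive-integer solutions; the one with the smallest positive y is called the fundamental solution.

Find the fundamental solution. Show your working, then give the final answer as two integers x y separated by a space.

161 9

d=320: √d = [17; 1,7,1,34] (ℓ=4, even), read p_3/q_3
k=0  a_k=17  p_k/q_k = 17/1
k=1  a_k=1  p_k/q_k = 18/1
k=2  a_k=7  p_k/q_k = 143/8
k=3  a_k=1  p_k/q_k = 161/9
→ (161, 9).  Check: 161²=25921, 320·9²=25920, difference 1.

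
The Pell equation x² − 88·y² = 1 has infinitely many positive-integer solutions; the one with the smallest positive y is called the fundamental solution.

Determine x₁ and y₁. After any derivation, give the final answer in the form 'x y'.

[9; 2,1,1,1,2,18] for √88; ℓ=6 ⇒ convergent index 5
a_0=9:  p_0=9·1+0=9,  q_0=9·0+1=1
…
a_2=1:  p_2=1·19+9=28,  q_2=1·2+1=3
a_3=1:  p_3=1·28+19=47,  q_3=1·3+2=5
a_4=1:  p_4=1·47+28=75,  q_4=1·5+3=8
a_5=2:  p_5=2·75+47=197,  q_5=2·8+5=21
→ (197, 21).  Check: 197²=38809, 88·21²=38808, difference 1.

197 21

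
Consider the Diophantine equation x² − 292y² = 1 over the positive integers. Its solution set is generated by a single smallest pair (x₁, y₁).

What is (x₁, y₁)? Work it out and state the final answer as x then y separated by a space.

2281249 133500

d=292: √d = [17; 11,2,1,3,8,3,1,2,11,34] (ℓ=10, even), read p_9/q_9
k=0  a_k=17  p_k/q_k = 17/1
k=1  a_k=11  p_k/q_k = 188/11
k=2  a_k=2  p_k/q_k = 393/23
k=3  a_k=1  p_k/q_k = 581/34
…
k=5  a_k=8  p_k/q_k = 17669/1034
k=6  a_k=3  p_k/q_k = 55143/3227
k=7  a_k=1  p_k/q_k = 72812/4261
k=8  a_k=2  p_k/q_k = 200767/11749
k=9  a_k=11  p_k/q_k = 2281249/133500
→ (2281249, 133500).  Check: 2281249²=5204097000001, 292·133500²=5204097000000, difference 1.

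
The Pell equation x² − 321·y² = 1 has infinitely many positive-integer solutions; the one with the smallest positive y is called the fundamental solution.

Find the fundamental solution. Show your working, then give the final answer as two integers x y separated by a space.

√321 → a₀=17, period (1,10,1,34); ℓ=4 even so k=3
step 0: (17, 1)  from 17·(1,0) + (0,1)
…
step 2: (197, 11)  from 10·(18,1) + (17,1)
step 3: (215, 12)  from 1·(197,11) + (18,1)
(x₁, y₁) = (215, 12);  215² − 321·12² = 1 ✓

215 12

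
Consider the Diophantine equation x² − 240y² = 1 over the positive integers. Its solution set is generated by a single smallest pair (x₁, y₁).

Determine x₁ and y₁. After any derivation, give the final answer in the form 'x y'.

[15; 2,30] for √240; ℓ=2 ⇒ convergent index 1
a_0=15:  p_0=15·1+0=15,  q_0=15·0+1=1
a_1=2:  p_1=2·15+1=31,  q_1=2·1+0=2
→ (31, 2).  Check: 31²=961, 240·2²=960, difference 1.

31 2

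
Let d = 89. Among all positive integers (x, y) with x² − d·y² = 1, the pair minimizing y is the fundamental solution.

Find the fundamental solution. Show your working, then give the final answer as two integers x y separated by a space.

d=89: √d = [9; 2,3,3,2,18] (ℓ=5, odd), read p_9/q_9
a_0=9:  p_0=9·1+0=9,  q_0=9·0+1=1
a_1=2:  p_1=2·9+1=19,  q_1=2·1+0=2
…
a_3=3:  p_3=3·66+19=217,  q_3=3·7+2=23
…
a_6=2:  p_6=2·9217+500=18934,  q_6=2·977+53=2007
…
a_8=3:  p_8=3·66019+18934=216991,  q_8=3·6998+2007=23001
a_9=2:  p_9=2·216991+66019=500001,  q_9=2·23001+6998=53000
→ (500001, 53000).  Check: 500001²=250001000001, 89·53000²=250001000000, difference 1.

500001 53000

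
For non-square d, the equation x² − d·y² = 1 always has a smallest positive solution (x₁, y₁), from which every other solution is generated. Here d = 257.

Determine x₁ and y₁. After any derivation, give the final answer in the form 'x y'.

[16; 32] for √257; ℓ=1 ⇒ convergent index 1
step 0: (16, 1)  from 16·(1,0) + (0,1)
step 1: (513, 32)  from 32·(16,1) + (1,0)
(x₁, y₁) = (513, 32);  513² − 257·32² = 1 ✓

513 32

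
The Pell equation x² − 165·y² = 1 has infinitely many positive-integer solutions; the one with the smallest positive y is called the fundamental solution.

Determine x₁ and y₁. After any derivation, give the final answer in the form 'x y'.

√165 = [12; 1,5,2,5,1,24, …], period ℓ=6 (even) → k=5
k=0  a_k=12  p_k/q_k = 12/1
…
k=2  a_k=5  p_k/q_k = 77/6
k=3  a_k=2  p_k/q_k = 167/13
k=4  a_k=5  p_k/q_k = 912/71
k=5  a_k=1  p_k/q_k = 1079/84
fundamental: x₁=1079, y₁=84  (since 1164241 − 165·7056 = 1)

1079 84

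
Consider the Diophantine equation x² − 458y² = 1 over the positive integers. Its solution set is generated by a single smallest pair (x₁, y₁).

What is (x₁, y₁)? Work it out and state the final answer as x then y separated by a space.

22899 1070

√458 = [21; 2,2,42, …], period ℓ=3 (odd) → k=5
a_0=21:  p_0=21·1+0=21,  q_0=21·0+1=1
a_1=2:  p_1=2·21+1=43,  q_1=2·1+0=2
a_2=2:  p_2=2·43+21=107,  q_2=2·2+1=5
a_3=42:  p_3=42·107+43=4537,  q_3=42·5+2=212
a_4=2:  p_4=2·4537+107=9181,  q_4=2·212+5=429
a_5=2:  p_5=2·9181+4537=22899,  q_5=2·429+212=1070
fundamental: x₁=22899, y₁=1070  (since 524364201 − 458·1144900 = 1)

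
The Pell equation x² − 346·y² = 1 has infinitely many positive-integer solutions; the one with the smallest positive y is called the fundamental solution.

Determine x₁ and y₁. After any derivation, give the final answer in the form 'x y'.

d=346: √d = [18; 1,1,1,1,36] (ℓ=5, odd), read p_9/q_9
i=0: a=18 ⇒ p=18, q=1
…
i=2: a=1 ⇒ p=37, q=2
i=3: a=1 ⇒ p=56, q=3
i=4: a=1 ⇒ p=93, q=5
i=5: a=36 ⇒ p=3404, q=183
…
i=8: a=1 ⇒ p=10398, q=559
i=9: a=1 ⇒ p=17299, q=930
fundamental: x₁=17299, y₁=930  (since 299255401 − 346·864900 = 1)

17299 930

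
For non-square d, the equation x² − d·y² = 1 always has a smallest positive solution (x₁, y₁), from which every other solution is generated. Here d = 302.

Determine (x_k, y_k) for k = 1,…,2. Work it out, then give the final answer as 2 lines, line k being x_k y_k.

[17; 2,1,1,1,4,…,1,2,34] for √302; ℓ=16 ⇒ convergent index 15
i=0: a=17 ⇒ p=17, q=1
i=1: a=2 ⇒ p=35, q=2
i=2: a=1 ⇒ p=52, q=3
…
i=5: a=4 ⇒ p=643, q=37
i=6: a=2 ⇒ p=1425, q=82
…
i=9: a=1 ⇒ p=36581, q=2105
i=10: a=2 ⇒ p=107675, q=6196
…
i=12: a=1 ⇒ p=574956, q=33085
…
i=14: a=1 ⇒ p=1617193, q=93059
i=15: a=2 ⇒ p=4276623, q=246092
fundamental: x₁=4276623, y₁=246092  (since 18289504284129 − 302·60561272464 = 1)
k=2:  x_2 = 4276623·4276623+302·246092·246092 = 36579008568257,  y_2 = 4276623·246092+246092·4276623 = 2104885414632

4276623 246092
36579008568257 2104885414632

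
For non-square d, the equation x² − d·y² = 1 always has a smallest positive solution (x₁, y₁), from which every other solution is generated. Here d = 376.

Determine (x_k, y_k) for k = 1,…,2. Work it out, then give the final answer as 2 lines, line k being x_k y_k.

[19; 2,1,1,3,1,…,1,2,38] for √376; ℓ=16 ⇒ convergent index 15
step 0: (19, 1)  from 19·(1,0) + (0,1)
step 1: (39, 2)  from 2·(19,1) + (1,0)
step 2: (58, 3)  from 1·(39,2) + (19,1)
step 3: (97, 5)  from 1·(58,3) + (39,2)
step 4: (349, 18)  from 3·(97,5) + (58,3)
…
step 6: (1241, 64)  from 2·(446,23) + (349,18)
…
step 8: (12953, 668)  from 4·(2928,151) + (1241,64)
step 9: (28834, 1487)  from 2·(12953,668) + (2928,151)
step 10: (70621, 3642)  from 2·(28834,1487) + (12953,668)
…
step 12: (368986, 19029)  from 3·(99455,5129) + (70621,3642)
step 13: (468441, 24158)  from 1·(368986,19029) + (99455,5129)
step 14: (837427, 43187)  from 1·(468441,24158) + (368986,19029)
step 15: (2143295, 110532)  from 2·(837427,43187) + (468441,24158)
→ (2143295, 110532).  Check: 2143295²=4593713457025, 376·110532²=4593713457024, difference 1.
(2143295+110532√376)^2 = 9187426914049 + 473805365880√376

2143295 110532
9187426914049 473805365880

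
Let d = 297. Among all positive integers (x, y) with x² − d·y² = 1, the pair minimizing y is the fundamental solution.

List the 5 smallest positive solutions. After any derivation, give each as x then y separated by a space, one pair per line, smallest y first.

√297 → a₀=17, period (4,3,1,1,2,1,1,3,4,34); ℓ=10 even so k=9
i=0: a=17 ⇒ p=17, q=1
i=1: a=4 ⇒ p=69, q=4
…
i=5: a=2 ⇒ p=1327, q=77
i=6: a=1 ⇒ p=1844, q=107
i=7: a=1 ⇒ p=3171, q=184
i=8: a=3 ⇒ p=11357, q=659
i=9: a=4 ⇒ p=48599, q=2820
→ (48599, 2820).  Check: 48599²=2361862801, 297·2820²=2361862800, difference 1.
(x_2, y_2) = (48599·48599 + 297·2820·2820, 48599·2820 + 2820·48599) = (4723725601, 274098360)
(x_3, y_3) = (48599·4723725601 + 297·2820·274098360, 48599·274098360 + 2820·4723725601) = (459136680917399, 26641812392460)
(x_4, y_4) = (48599·459136680917399 + 297·2820·26641812392460, 48599·26641812392460 + 2820·459136680917399) = (44627167107085622401, 2589530880648228720)
(x_5, y_5) = (48599·44627167107085622401 + 297·2820·2589530880648228720, 48599·2589530880648228720 + 2820·44627167107085622401) = (4337671388015371645214999, 251697222510604722734100)

48599 2820
4723725601 274098360
459136680917399 26641812392460
44627167107085622401 2589530880648228720
4337671388015371645214999 251697222510604722734100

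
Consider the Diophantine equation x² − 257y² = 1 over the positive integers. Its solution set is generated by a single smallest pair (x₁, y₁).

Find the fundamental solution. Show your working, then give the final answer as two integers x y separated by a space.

513 32

√257 = [16; 32, …], period ℓ=1 (odd) → k=1
k=0  a_k=16  p_k/q_k = 16/1
k=1  a_k=32  p_k/q_k = 513/32
→ (513, 32).  Check: 513²=263169, 257·32²=263168, difference 1.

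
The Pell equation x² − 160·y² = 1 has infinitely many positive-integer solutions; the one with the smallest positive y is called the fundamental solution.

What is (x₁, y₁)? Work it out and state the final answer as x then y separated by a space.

[12; 1,1,1,5,1,1,1,24] for √160; ℓ=8 ⇒ convergent index 7
k=0  a_k=12  p_k/q_k = 12/1
…
k=2  a_k=1  p_k/q_k = 25/2
…
k=6  a_k=1  p_k/q_k = 468/37
k=7  a_k=1  p_k/q_k = 721/57
fundamental: x₁=721, y₁=57  (since 519841 − 160·3249 = 1)

721 57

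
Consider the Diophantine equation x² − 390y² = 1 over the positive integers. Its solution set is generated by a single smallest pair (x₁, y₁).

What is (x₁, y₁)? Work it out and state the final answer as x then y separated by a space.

79 4

[19; 1,2,1,38] for √390; ℓ=4 ⇒ convergent index 3
a_0=19:  p_0=19·1+0=19,  q_0=19·0+1=1
…
a_2=2:  p_2=2·20+19=59,  q_2=2·1+1=3
a_3=1:  p_3=1·59+20=79,  q_3=1·3+1=4
→ (79, 4).  Check: 79²=6241, 390·4²=6240, difference 1.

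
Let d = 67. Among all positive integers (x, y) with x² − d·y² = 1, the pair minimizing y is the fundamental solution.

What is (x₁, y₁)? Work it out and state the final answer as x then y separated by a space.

48842 5967

d=67: √d = [8; 5,2,1,1,7,1,1,2,5,16] (ℓ=10, even), read p_9/q_9
step 0: (8, 1)  from 8·(1,0) + (0,1)
…
step 3: (131, 16)  from 1·(90,11) + (41,5)
…
step 6: (1899, 232)  from 1·(1678,205) + (221,27)
…
step 8: (9053, 1106)  from 2·(3577,437) + (1899,232)
step 9: (48842, 5967)  from 5·(9053,1106) + (3577,437)
(x₁, y₁) = (48842, 5967);  48842² − 67·5967² = 1 ✓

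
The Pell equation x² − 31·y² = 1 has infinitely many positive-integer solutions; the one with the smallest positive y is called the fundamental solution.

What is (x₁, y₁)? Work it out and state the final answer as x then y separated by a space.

1520 273

√31 → a₀=5, period (1,1,3,5,3,1,1,10); ℓ=8 even so k=7
a_0=5:  p_0=5·1+0=5,  q_0=5·0+1=1
…
a_2=1:  p_2=1·6+5=11,  q_2=1·1+1=2
a_3=3:  p_3=3·11+6=39,  q_3=3·2+1=7
…
a_5=3:  p_5=3·206+39=657,  q_5=3·37+7=118
a_6=1:  p_6=1·657+206=863,  q_6=1·118+37=155
a_7=1:  p_7=1·863+657=1520,  q_7=1·155+118=273
fundamental: x₁=1520, y₁=273  (since 2310400 − 31·74529 = 1)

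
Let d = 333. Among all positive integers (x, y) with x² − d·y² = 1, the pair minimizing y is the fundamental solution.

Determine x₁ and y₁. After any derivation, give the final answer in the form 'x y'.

73 4

√333 → a₀=18, period (4,36); ℓ=2 even so k=1
i=0: a=18 ⇒ p=18, q=1
i=1: a=4 ⇒ p=73, q=4
fundamental: x₁=73, y₁=4  (since 5329 − 333·16 = 1)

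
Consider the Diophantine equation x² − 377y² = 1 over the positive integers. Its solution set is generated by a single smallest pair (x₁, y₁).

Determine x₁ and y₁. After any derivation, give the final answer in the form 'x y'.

[19; 2,2,2,38] for √377; ℓ=4 ⇒ convergent index 3
a_0=19:  p_0=19·1+0=19,  q_0=19·0+1=1
…
a_2=2:  p_2=2·39+19=97,  q_2=2·2+1=5
a_3=2:  p_3=2·97+39=233,  q_3=2·5+2=12
→ (233, 12).  Check: 233²=54289, 377·12²=54288, difference 1.

233 12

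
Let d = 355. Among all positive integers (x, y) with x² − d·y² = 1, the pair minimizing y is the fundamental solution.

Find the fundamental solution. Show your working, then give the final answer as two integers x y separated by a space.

954809 50676

d=355: √d = [18; 1,5,3,3,1,6,1,3,3,5,1,36] (ℓ=12, even), read p_11/q_11
k=0  a_k=18  p_k/q_k = 18/1
k=1  a_k=1  p_k/q_k = 19/1
k=2  a_k=5  p_k/q_k = 113/6
…
k=6  a_k=6  p_k/q_k = 10457/555
k=7  a_k=1  p_k/q_k = 12002/637
k=8  a_k=3  p_k/q_k = 46463/2466
…
k=10  a_k=5  p_k/q_k = 803418/42641
k=11  a_k=1  p_k/q_k = 954809/50676
(x₁, y₁) = (954809, 50676);  954809² − 355·50676² = 1 ✓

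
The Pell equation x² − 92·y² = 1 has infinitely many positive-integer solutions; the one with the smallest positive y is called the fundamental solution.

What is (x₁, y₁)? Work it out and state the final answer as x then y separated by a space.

[9; 1,1,2,4,2,1,1,18] for √92; ℓ=8 ⇒ convergent index 7
i=0: a=9 ⇒ p=9, q=1
i=1: a=1 ⇒ p=10, q=1
…
i=4: a=4 ⇒ p=211, q=22
i=5: a=2 ⇒ p=470, q=49
i=6: a=1 ⇒ p=681, q=71
i=7: a=1 ⇒ p=1151, q=120
→ (1151, 120).  Check: 1151²=1324801, 92·120²=1324800, difference 1.

1151 120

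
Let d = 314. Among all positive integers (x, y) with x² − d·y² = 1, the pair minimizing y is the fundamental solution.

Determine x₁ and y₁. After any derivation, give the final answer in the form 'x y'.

[17; 1,2,1,1,2,1,34] for √314; ℓ=7 ⇒ convergent index 13
k=0  a_k=17  p_k/q_k = 17/1
…
k=3  a_k=1  p_k/q_k = 71/4
k=4  a_k=1  p_k/q_k = 124/7
…
k=6  a_k=1  p_k/q_k = 443/25
k=7  a_k=34  p_k/q_k = 15381/868
k=8  a_k=1  p_k/q_k = 15824/893
k=9  a_k=2  p_k/q_k = 47029/2654
k=10  a_k=1  p_k/q_k = 62853/3547
…
k=12  a_k=2  p_k/q_k = 282617/15949
k=13  a_k=1  p_k/q_k = 392499/22150
→ (392499, 22150).  Check: 392499²=154055465001, 314·22150²=154055465000, difference 1.

392499 22150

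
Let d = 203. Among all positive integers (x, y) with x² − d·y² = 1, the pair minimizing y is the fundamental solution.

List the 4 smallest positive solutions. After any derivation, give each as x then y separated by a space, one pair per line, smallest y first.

√203 = [14; 4,28, …], period ℓ=2 (even) → k=1
i=0: a=14 ⇒ p=14, q=1
i=1: a=4 ⇒ p=57, q=4
(x₁, y₁) = (57, 4);  57² − 203·4² = 1 ✓
k=2:  x_2 = 57·57+203·4·4 = 6497,  y_2 = 57·4+4·57 = 456
k=3:  x_3 = 57·6497+203·4·456 = 740601,  y_3 = 57·456+4·6497 = 51980
k=4:  x_4 = 57·740601+203·4·51980 = 84422017,  y_4 = 57·51980+4·740601 = 5925264

57 4
6497 456
740601 51980
84422017 5925264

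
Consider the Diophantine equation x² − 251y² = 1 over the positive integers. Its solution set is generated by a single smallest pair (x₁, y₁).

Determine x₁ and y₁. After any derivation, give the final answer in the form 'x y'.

√251 → a₀=15, period (1,5,2,1,2,…,5,1,30); ℓ=14 even so k=13
a_0=15:  p_0=15·1+0=15,  q_0=15·0+1=1
a_1=1:  p_1=1·15+1=16,  q_1=1·1+0=1
…
a_7=15:  p_7=15·1917+808=29563,  q_7=15·121+51=1866
…
a_12=5:  p_12=5·577033+212692=3097857,  q_12=5·36422+13425=195535
a_13=1:  p_13=1·3097857+577033=3674890,  q_13=1·195535+36422=231957
fundamental: x₁=3674890, y₁=231957  (since 13504816512100 − 251·53804049849 = 1)

3674890 231957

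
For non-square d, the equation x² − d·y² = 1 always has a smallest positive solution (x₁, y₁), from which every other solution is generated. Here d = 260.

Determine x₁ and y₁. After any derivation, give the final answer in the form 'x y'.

√260 → a₀=16, period (8,32); ℓ=2 even so k=1
step 0: (16, 1)  from 16·(1,0) + (0,1)
step 1: (129, 8)  from 8·(16,1) + (1,0)
→ (129, 8).  Check: 129²=16641, 260·8²=16640, difference 1.

129 8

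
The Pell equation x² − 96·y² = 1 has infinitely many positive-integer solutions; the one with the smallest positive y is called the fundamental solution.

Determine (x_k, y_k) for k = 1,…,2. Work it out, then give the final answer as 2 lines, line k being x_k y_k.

[9; 1,3,1,18] for √96; ℓ=4 ⇒ convergent index 3
k=0  a_k=9  p_k/q_k = 9/1
k=1  a_k=1  p_k/q_k = 10/1
k=2  a_k=3  p_k/q_k = 39/4
k=3  a_k=1  p_k/q_k = 49/5
(x₁, y₁) = (49, 5);  49² − 96·5² = 1 ✓
n=2: (49,5)∘(49,5) = (49·49+96·5·5, 49·5+5·49) = (4801,490)

49 5
4801 490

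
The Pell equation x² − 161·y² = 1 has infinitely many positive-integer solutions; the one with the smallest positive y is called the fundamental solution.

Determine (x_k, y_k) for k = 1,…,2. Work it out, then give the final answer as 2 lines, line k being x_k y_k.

√161 = [12; 1,2,4,1,2,1,4,2,1,24, …], period ℓ=10 (even) → k=9
i=0: a=12 ⇒ p=12, q=1
i=1: a=1 ⇒ p=13, q=1
…
i=4: a=1 ⇒ p=203, q=16
i=5: a=2 ⇒ p=571, q=45
…
i=8: a=2 ⇒ p=8108, q=639
i=9: a=1 ⇒ p=11775, q=928
(x₁, y₁) = (11775, 928);  11775² − 161·928² = 1 ✓
n=2: (11775,928)∘(11775,928) = (11775·11775+161·928·928, 11775·928+928·11775) = (277301249,21854400)

11775 928
277301249 21854400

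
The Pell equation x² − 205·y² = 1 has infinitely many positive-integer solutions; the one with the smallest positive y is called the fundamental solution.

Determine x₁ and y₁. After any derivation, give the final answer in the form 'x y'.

[14; 3,6,1,4,1,6,3,28] for √205; ℓ=8 ⇒ convergent index 7
a_0=14:  p_0=14·1+0=14,  q_0=14·0+1=1
a_1=3:  p_1=3·14+1=43,  q_1=3·1+0=3
…
a_3=1:  p_3=1·272+43=315,  q_3=1·19+3=22
…
a_6=6:  p_6=6·1847+1532=12614,  q_6=6·129+107=881
a_7=3:  p_7=3·12614+1847=39689,  q_7=3·881+129=2772
→ (39689, 2772).  Check: 39689²=1575216721, 205·2772²=1575216720, difference 1.

39689 2772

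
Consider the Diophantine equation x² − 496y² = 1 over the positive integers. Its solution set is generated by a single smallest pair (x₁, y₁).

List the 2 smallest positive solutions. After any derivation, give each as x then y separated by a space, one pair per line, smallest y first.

4620799 207480
42703566796801 1917446753040

√496 → a₀=22, period (3,1,2,4,1,…,1,3,44); ℓ=16 even so k=15
a_0=22:  p_0=22·1+0=22,  q_0=22·0+1=1
…
a_6=1:  p_6=1·1314+1069=2383,  q_6=1·59+48=107
a_7=2:  p_7=2·2383+1314=6080,  q_7=2·107+59=273
a_8=2:  p_8=2·6080+2383=14543,  q_8=2·273+107=653
a_9=2:  p_9=2·14543+6080=35166,  q_9=2·653+273=1579
…
a_11=1:  p_11=1·49709+35166=84875,  q_11=1·2232+1579=3811
a_12=4:  p_12=4·84875+49709=389209,  q_12=4·3811+2232=17476
a_13=2:  p_13=2·389209+84875=863293,  q_13=2·17476+3811=38763
a_14=1:  p_14=1·863293+389209=1252502,  q_14=1·38763+17476=56239
a_15=3:  p_15=3·1252502+863293=4620799,  q_15=3·56239+38763=207480
(x₁, y₁) = (4620799, 207480);  4620799² − 496·207480² = 1 ✓
(4620799+207480√496)^2 = 42703566796801 + 1917446753040√496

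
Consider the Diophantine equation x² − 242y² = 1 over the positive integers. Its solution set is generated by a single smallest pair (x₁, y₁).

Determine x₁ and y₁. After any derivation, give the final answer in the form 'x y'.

19601 1260

√242 = [15; 1,1,3,1,14,1,3,1,1,30, …], period ℓ=10 (even) → k=9
a_0=15:  p_0=15·1+0=15,  q_0=15·0+1=1
…
a_2=1:  p_2=1·16+15=31,  q_2=1·1+1=2
…
a_4=1:  p_4=1·109+31=140,  q_4=1·7+2=9
a_5=14:  p_5=14·140+109=2069,  q_5=14·9+7=133
…
a_8=1:  p_8=1·8696+2209=10905,  q_8=1·559+142=701
a_9=1:  p_9=1·10905+8696=19601,  q_9=1·701+559=1260
fundamental: x₁=19601, y₁=1260  (since 384199201 − 242·1587600 = 1)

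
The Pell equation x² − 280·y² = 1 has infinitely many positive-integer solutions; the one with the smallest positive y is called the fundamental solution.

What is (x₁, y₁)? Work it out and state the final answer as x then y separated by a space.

[16; 1,2,1,2,1,32] for √280; ℓ=6 ⇒ convergent index 5
step 0: (16, 1)  from 16·(1,0) + (0,1)
step 1: (17, 1)  from 1·(16,1) + (1,0)
step 2: (50, 3)  from 2·(17,1) + (16,1)
…
step 4: (184, 11)  from 2·(67,4) + (50,3)
step 5: (251, 15)  from 1·(184,11) + (67,4)
fundamental: x₁=251, y₁=15  (since 63001 − 280·225 = 1)

251 15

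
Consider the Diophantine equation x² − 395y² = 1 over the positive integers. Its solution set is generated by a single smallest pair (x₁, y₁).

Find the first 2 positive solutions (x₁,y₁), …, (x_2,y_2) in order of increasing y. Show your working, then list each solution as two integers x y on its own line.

[19; 1,6,1,38] for √395; ℓ=4 ⇒ convergent index 3
a_0=19:  p_0=19·1+0=19,  q_0=19·0+1=1
…
a_2=6:  p_2=6·20+19=139,  q_2=6·1+1=7
a_3=1:  p_3=1·139+20=159,  q_3=1·7+1=8
fundamental: x₁=159, y₁=8  (since 25281 − 395·64 = 1)
k=2:  x_2 = 159·159+395·8·8 = 50561,  y_2 = 159·8+8·159 = 2544

159 8
50561 2544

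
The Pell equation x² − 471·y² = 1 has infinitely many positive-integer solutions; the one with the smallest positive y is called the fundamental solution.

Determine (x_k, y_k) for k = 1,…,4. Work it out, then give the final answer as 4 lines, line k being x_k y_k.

7838695 361188
122890278606049 5662485139320
1926598824915678693415 88772987898323613612
30204041151744689101078780801 1391728752747293974319493360

√471 = [21; 1,2,2,1,3,…,2,1,42, …], period ℓ=14 (even) → k=13
k=0  a_k=21  p_k/q_k = 21/1
k=1  a_k=1  p_k/q_k = 22/1
k=2  a_k=2  p_k/q_k = 65/3
…
k=5  a_k=3  p_k/q_k = 803/37
k=6  a_k=4  p_k/q_k = 3429/158
k=7  a_k=14  p_k/q_k = 48809/2249
k=8  a_k=4  p_k/q_k = 198665/9154
…
k=11  a_k=2  p_k/q_k = 2331742/107441
k=12  a_k=2  p_k/q_k = 5506953/253747
k=13  a_k=1  p_k/q_k = 7838695/361188
→ (7838695, 361188).  Check: 7838695²=61445139303025, 471·361188²=61445139303024, difference 1.
(7838695+361188√471)^2 = 122890278606049 + 5662485139320√471
(7838695+361188√471)^3 = 1926598824915678693415 + 88772987898323613612√471
(7838695+361188√471)^4 = 30204041151744689101078780801 + 1391728752747293974319493360√471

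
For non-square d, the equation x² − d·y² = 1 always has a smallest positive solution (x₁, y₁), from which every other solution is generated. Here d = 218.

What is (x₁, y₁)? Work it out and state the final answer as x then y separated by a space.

d=218: √d = [14; 1,3,3,1,28] (ℓ=5, odd), read p_9/q_9
i=0: a=14 ⇒ p=14, q=1
i=1: a=1 ⇒ p=15, q=1
…
i=3: a=3 ⇒ p=192, q=13
i=4: a=1 ⇒ p=251, q=17
…
i=7: a=3 ⇒ p=29633, q=2007
i=8: a=3 ⇒ p=96370, q=6527
i=9: a=1 ⇒ p=126003, q=8534
fundamental: x₁=126003, y₁=8534  (since 15876756009 − 218·72829156 = 1)

126003 8534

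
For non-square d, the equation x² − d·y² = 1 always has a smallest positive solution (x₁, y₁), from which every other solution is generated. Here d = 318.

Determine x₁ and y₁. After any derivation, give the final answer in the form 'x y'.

107 6

√318 = [17; 1,4,1,34, …], period ℓ=4 (even) → k=3
step 0: (17, 1)  from 17·(1,0) + (0,1)
step 1: (18, 1)  from 1·(17,1) + (1,0)
step 2: (89, 5)  from 4·(18,1) + (17,1)
step 3: (107, 6)  from 1·(89,5) + (18,1)
(x₁, y₁) = (107, 6);  107² − 318·6² = 1 ✓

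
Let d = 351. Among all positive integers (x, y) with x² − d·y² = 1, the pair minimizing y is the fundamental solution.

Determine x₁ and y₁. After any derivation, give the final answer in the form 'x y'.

62425 3332

√351 → a₀=18, period (1,2,1,3,2,2,2,3,1,2,1,36); ℓ=12 even so k=11
a_0=18:  p_0=18·1+0=18,  q_0=18·0+1=1
a_1=1:  p_1=1·18+1=19,  q_1=1·1+0=1
…
a_3=1:  p_3=1·56+19=75,  q_3=1·3+1=4
a_4=3:  p_4=3·75+56=281,  q_4=3·4+3=15
a_5=2:  p_5=2·281+75=637,  q_5=2·15+4=34
a_6=2:  p_6=2·637+281=1555,  q_6=2·34+15=83
a_7=2:  p_7=2·1555+637=3747,  q_7=2·83+34=200
…
a_9=1:  p_9=1·12796+3747=16543,  q_9=1·683+200=883
a_10=2:  p_10=2·16543+12796=45882,  q_10=2·883+683=2449
a_11=1:  p_11=1·45882+16543=62425,  q_11=1·2449+883=3332
→ (62425, 3332).  Check: 62425²=3896880625, 351·3332²=3896880624, difference 1.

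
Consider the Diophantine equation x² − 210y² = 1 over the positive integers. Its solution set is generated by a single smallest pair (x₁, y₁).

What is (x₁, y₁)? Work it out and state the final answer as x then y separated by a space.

√210 = [14; 2,28, …], period ℓ=2 (even) → k=1
i=0: a=14 ⇒ p=14, q=1
i=1: a=2 ⇒ p=29, q=2
→ (29, 2).  Check: 29²=841, 210·2²=840, difference 1.

29 2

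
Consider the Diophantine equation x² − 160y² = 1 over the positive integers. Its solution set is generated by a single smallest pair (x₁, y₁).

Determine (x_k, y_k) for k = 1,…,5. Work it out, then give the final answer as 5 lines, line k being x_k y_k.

√160 = [12; 1,1,1,5,1,1,1,24, …], period ℓ=8 (even) → k=7
i=0: a=12 ⇒ p=12, q=1
i=1: a=1 ⇒ p=13, q=1
…
i=5: a=1 ⇒ p=253, q=20
i=6: a=1 ⇒ p=468, q=37
i=7: a=1 ⇒ p=721, q=57
(x₁, y₁) = (721, 57);  721² − 160·57² = 1 ✓
n=2: (721,57)∘(721,57) = (721·721+160·57·57, 721·57+57·721) = (1039681,82194)
n=3: (1039681,82194)∘(721,57) = (721·1039681+160·57·82194, 721·82194+57·1039681) = (1499219281,118523691)
n=4: (1499219281,118523691)∘(721,57) = (721·1499219281+160·57·118523691, 721·118523691+57·1499219281) = (2161873163521,170911080228)
n=5: (2161873163521,170911080228)∘(721,57) = (721·2161873163521+160·57·170911080228, 721·170911080228+57·2161873163521) = (3117419602578001,246453659165085)

721 57
1039681 82194
1499219281 118523691
2161873163521 170911080228
3117419602578001 246453659165085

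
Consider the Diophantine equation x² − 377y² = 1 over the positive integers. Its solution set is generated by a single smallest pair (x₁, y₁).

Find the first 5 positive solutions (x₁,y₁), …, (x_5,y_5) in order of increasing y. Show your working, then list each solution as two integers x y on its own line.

233 12
108577 5592
50596649 2605860
23577929857 1214325168
10987264716713 565872922428

d=377: √d = [19; 2,2,2,38] (ℓ=4, even), read p_3/q_3
a_0=19:  p_0=19·1+0=19,  q_0=19·0+1=1
a_1=2:  p_1=2·19+1=39,  q_1=2·1+0=2
a_2=2:  p_2=2·39+19=97,  q_2=2·2+1=5
a_3=2:  p_3=2·97+39=233,  q_3=2·5+2=12
(x₁, y₁) = (233, 12);  233² − 377·12² = 1 ✓
n=2: (233,12)∘(233,12) = (233·233+377·12·12, 233·12+12·233) = (108577,5592)
n=3: (108577,5592)∘(233,12) = (233·108577+377·12·5592, 233·5592+12·108577) = (50596649,2605860)
n=4: (50596649,2605860)∘(233,12) = (233·50596649+377·12·2605860, 233·2605860+12·50596649) = (23577929857,1214325168)
n=5: (23577929857,1214325168)∘(233,12) = (233·23577929857+377·12·1214325168, 233·1214325168+12·23577929857) = (10987264716713,565872922428)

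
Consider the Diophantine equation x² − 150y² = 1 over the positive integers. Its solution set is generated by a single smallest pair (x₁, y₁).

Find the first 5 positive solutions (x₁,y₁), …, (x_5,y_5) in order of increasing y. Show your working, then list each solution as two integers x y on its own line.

49 4
4801 392
470449 38412
46099201 3763984
4517251249 368832020

d=150: √d = [12; 4,24] (ℓ=2, even), read p_1/q_1
i=0: a=12 ⇒ p=12, q=1
i=1: a=4 ⇒ p=49, q=4
fundamental: x₁=49, y₁=4  (since 2401 − 150·16 = 1)
n=2: (49,4)∘(49,4) = (49·49+150·4·4, 49·4+4·49) = (4801,392)
n=3: (4801,392)∘(49,4) = (49·4801+150·4·392, 49·392+4·4801) = (470449,38412)
n=4: (470449,38412)∘(49,4) = (49·470449+150·4·38412, 49·38412+4·470449) = (46099201,3763984)
n=5: (46099201,3763984)∘(49,4) = (49·46099201+150·4·3763984, 49·3763984+4·46099201) = (4517251249,368832020)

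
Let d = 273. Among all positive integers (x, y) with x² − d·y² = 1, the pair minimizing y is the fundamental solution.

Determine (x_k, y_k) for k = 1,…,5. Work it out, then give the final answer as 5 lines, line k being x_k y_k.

727 44
1057057 63976
1536960151 93021060
2234739002497 135252557264
3249308972670487 196657125240796

√273 → a₀=16, period (1,1,10,1,1,32); ℓ=6 even so k=5
i=0: a=16 ⇒ p=16, q=1
i=1: a=1 ⇒ p=17, q=1
i=2: a=1 ⇒ p=33, q=2
i=3: a=10 ⇒ p=347, q=21
i=4: a=1 ⇒ p=380, q=23
i=5: a=1 ⇒ p=727, q=44
(x₁, y₁) = (727, 44);  727² − 273·44² = 1 ✓
(x_2, y_2) = (727·727 + 273·44·44, 727·44 + 44·727) = (1057057, 63976)
(x_3, y_3) = (727·1057057 + 273·44·63976, 727·63976 + 44·1057057) = (1536960151, 93021060)
(x_4, y_4) = (727·1536960151 + 273·44·93021060, 727·93021060 + 44·1536960151) = (2234739002497, 135252557264)
(x_5, y_5) = (727·2234739002497 + 273·44·135252557264, 727·135252557264 + 44·2234739002497) = (3249308972670487, 196657125240796)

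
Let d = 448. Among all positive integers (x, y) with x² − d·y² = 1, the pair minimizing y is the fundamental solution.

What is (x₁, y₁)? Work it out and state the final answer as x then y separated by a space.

127 6

√448 = [21; 6,42, …], period ℓ=2 (even) → k=1
k=0  a_k=21  p_k/q_k = 21/1
k=1  a_k=6  p_k/q_k = 127/6
→ (127, 6).  Check: 127²=16129, 448·6²=16128, difference 1.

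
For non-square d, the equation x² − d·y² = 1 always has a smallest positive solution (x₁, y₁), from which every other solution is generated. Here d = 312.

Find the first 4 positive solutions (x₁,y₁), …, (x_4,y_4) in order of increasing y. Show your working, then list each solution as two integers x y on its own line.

√312 → a₀=17, period (1,1,1,34); ℓ=4 even so k=3
step 0: (17, 1)  from 17·(1,0) + (0,1)
…
step 2: (35, 2)  from 1·(18,1) + (17,1)
step 3: (53, 3)  from 1·(35,2) + (18,1)
→ (53, 3).  Check: 53²=2809, 312·3²=2808, difference 1.
n=2: (53,3)∘(53,3) = (53·53+312·3·3, 53·3+3·53) = (5617,318)
n=3: (5617,318)∘(53,3) = (53·5617+312·3·318, 53·318+3·5617) = (595349,33705)
n=4: (595349,33705)∘(53,3) = (53·595349+312·3·33705, 53·33705+3·595349) = (63101377,3572412)

53 3
5617 318
595349 33705
63101377 3572412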